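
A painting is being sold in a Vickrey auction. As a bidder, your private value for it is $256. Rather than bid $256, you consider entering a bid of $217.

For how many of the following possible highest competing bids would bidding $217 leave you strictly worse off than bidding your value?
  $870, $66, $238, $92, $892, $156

The deviation hurts exactly when the highest competing bid lies strictly between $217 and $256 — underbidding then forfeits a profitable win.
$870: above both → same outcome either way.
$66: below both → same outcome either way.
$238: inside the interval → strictly worse (loss $18).
$92: below both → same outcome either way.
$892: above both → same outcome either way.
$156: below both → same outcome either way.
Count: 1.

1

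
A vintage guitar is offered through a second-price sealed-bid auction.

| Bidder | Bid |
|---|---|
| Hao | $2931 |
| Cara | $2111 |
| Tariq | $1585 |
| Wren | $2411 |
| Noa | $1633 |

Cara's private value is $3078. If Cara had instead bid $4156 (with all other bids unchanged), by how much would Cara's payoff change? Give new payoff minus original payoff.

The highest bid among the other bidders is $2931; Cara's bid doesn't change that.
Original bid $2111: Cara is not highest (top rival bid is $2931); payoff $0.
Alternative bid $4156: Cara is highest, pays the top rival bid $2931; payoff $3078 − $2931 = $147.
Change in payoff = $147 − ($0) = $147.

$147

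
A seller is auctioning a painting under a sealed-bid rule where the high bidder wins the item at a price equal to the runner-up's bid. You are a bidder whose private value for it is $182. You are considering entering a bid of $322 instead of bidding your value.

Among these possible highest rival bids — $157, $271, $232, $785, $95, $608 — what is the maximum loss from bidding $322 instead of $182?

$157: same outcome either way → loss $0.
$271: truthful gives $0, deviation gives −$89 → loss $89.
$232: truthful gives $0, deviation gives −$50 → loss $50.
$785: same outcome either way → loss $0.
$95: same outcome either way → loss $0.
$608: same outcome either way → loss $0.
Maximum loss: $89.

$89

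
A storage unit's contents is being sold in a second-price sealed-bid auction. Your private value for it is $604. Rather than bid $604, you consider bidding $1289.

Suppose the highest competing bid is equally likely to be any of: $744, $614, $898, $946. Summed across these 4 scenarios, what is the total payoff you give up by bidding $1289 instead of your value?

The deviation costs you only when the competing bid falls strictly between $604 and $1289; elsewhere both bids give the same outcome.
$744: truthful payoff $0, deviation payoff −$140 → loss $140.
$614: truthful payoff $0, deviation payoff −$10 → loss $10.
$898: truthful payoff $0, deviation payoff −$294 → loss $294.
$946: truthful payoff $0, deviation payoff −$342 → loss $342.
Total loss = $140 + $10 + $294 + $342 = $786.

$786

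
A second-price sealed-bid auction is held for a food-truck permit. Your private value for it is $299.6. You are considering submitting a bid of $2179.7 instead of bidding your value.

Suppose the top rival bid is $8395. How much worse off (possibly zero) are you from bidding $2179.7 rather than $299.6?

Bidding your value $299.6: you lose (since $299.6 < $8395). Payoff $0.
Bidding $2179.7: you lose. Payoff $0.
Difference = $0 − $0 = $0; both bids lead to the same outcome because the competing bid is above both your value and your alternative bid.

$0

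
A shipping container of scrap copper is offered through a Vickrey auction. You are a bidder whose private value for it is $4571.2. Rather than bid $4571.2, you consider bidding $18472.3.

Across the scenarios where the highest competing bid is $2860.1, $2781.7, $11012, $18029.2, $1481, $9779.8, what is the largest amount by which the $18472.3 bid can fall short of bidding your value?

$2860.1: same outcome either way → loss $0.
$2781.7: same outcome either way → loss $0.
$11012: truthful gives $0, deviation gives −$6440.8 → loss $6440.8.
$18029.2: truthful gives $0, deviation gives −$13458 → loss $13458.
$1481: same outcome either way → loss $0.
$9779.8: truthful gives $0, deviation gives −$5208.6 → loss $5208.6.
Maximum loss: $13458.

$13458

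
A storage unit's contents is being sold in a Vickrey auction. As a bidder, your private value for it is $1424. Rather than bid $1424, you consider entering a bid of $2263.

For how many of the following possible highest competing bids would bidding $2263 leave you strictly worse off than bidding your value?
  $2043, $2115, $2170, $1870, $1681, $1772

6

The deviation hurts exactly when the highest competing bid lies strictly between $1424 and $2263 — overbidding then wins at a price above your value.
$2043: inside the interval → strictly worse (loss $619).
$2115: inside the interval → strictly worse (loss $691).
$2170: inside the interval → strictly worse (loss $746).
$1870: inside the interval → strictly worse (loss $446).
$1681: inside the interval → strictly worse (loss $257).
$1772: inside the interval → strictly worse (loss $348).
Count: 6.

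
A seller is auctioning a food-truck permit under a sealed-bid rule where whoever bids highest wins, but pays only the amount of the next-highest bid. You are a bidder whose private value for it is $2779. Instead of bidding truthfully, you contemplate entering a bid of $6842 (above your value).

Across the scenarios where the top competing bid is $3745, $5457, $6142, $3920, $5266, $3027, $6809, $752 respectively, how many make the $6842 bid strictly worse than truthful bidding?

The deviation hurts exactly when the highest competing bid lies strictly between $2779 and $6842 — overbidding then wins at a price above your value.
$3745: inside the interval → strictly worse (loss $966).
$5457: inside the interval → strictly worse (loss $2678).
$6142: inside the interval → strictly worse (loss $3363).
$3920: inside the interval → strictly worse (loss $1141).
$5266: inside the interval → strictly worse (loss $2487).
$3027: inside the interval → strictly worse (loss $248).
$6809: inside the interval → strictly worse (loss $4030).
$752: below both → same outcome either way.
Count: 7.

7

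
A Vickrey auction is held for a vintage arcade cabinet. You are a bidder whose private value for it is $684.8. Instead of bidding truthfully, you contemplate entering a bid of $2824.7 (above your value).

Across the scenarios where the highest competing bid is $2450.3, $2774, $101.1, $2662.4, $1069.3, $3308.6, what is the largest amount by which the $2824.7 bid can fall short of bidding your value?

$2089.2

$2450.3: truthful gives $0, deviation gives −$1765.5 → loss $1765.5.
$2774: truthful gives $0, deviation gives −$2089.2 → loss $2089.2.
$101.1: same outcome either way → loss $0.
$2662.4: truthful gives $0, deviation gives −$1977.6 → loss $1977.6.
$1069.3: truthful gives $0, deviation gives −$384.5 → loss $384.5.
$3308.6: same outcome either way → loss $0.
Maximum loss: $2089.2.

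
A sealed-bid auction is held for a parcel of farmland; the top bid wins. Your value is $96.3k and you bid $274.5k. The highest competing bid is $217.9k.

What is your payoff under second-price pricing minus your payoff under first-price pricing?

$56.6k

You have the highest bid, so you win under either rule.
Second-price: pay $217.9k → payoff −$121.6k.
First-price: pay your own bid $274.5k → payoff −$178.2k.
Difference = −$121.6k − (−$178.2k) = $56.6k.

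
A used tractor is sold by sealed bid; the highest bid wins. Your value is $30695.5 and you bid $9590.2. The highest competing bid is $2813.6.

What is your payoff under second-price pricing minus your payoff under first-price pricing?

You have the highest bid, so you win under either rule.
Second-price: pay $2813.6 → payoff $27881.9.
First-price: pay your own bid $9590.2 → payoff $21105.3.
Difference = $27881.9 − ($21105.3) = $6776.6.

$6776.6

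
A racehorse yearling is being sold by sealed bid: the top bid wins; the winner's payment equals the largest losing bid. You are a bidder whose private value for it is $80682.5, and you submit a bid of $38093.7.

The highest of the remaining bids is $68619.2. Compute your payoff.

Your bid $38093.7 is below the highest competing bid $68619.2, so you lose.
A losing bidder pays nothing and receives nothing: payoff = $0.

$0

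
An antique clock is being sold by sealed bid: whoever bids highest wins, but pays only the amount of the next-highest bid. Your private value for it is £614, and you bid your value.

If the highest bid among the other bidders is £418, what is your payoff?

Your bid £614 exceeds the highest competing bid £418, so you win.
In a second-price auction the winner pays the second-highest bid, £418.
Payoff = value − price = £614 − £418 = £196.

£196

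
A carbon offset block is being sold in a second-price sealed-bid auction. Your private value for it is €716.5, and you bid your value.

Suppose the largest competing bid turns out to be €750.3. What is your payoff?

€0

Your bid €716.5 is below the highest competing bid €750.3, so you lose.
A losing bidder pays nothing and receives nothing: payoff = €0.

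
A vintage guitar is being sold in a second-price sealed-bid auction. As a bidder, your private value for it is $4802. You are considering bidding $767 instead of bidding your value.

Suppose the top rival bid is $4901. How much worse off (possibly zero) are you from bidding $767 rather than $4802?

$0

Bidding your value $4802: you lose (since $4802 < $4901). Payoff $0.
Bidding $767: you lose. Payoff $0.
Difference = $0 − $0 = $0; both bids lead to the same outcome because the competing bid is above both your value and your alternative bid.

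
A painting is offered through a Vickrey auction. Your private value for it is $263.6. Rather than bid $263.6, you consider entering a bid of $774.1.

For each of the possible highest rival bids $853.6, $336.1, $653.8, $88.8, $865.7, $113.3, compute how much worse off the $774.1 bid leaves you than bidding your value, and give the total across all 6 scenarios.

The deviation costs you only when the competing bid falls strictly between $263.6 and $774.1; elsewhere both bids give the same outcome.
$853.6: outcomes coincide → loss $0.
$336.1: truthful payoff $0, deviation payoff −$72.5 → loss $72.5.
$653.8: truthful payoff $0, deviation payoff −$390.2 → loss $390.2.
$88.8: outcomes coincide → loss $0.
$865.7: outcomes coincide → loss $0.
$113.3: outcomes coincide → loss $0.
Total loss = $72.5 + $390.2 = $462.7.
Truthful bidding weakly dominates here: raising your bid can only win items priced above your value, and lowering it can only forfeit items priced below.

$462.7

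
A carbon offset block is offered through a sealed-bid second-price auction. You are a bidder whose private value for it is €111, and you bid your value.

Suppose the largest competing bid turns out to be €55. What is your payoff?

€56

Your bid €111 exceeds the highest competing bid €55, so you win.
In a second-price auction the winner pays the second-highest bid, €55.
Payoff = value − price = €111 − €55 = €56.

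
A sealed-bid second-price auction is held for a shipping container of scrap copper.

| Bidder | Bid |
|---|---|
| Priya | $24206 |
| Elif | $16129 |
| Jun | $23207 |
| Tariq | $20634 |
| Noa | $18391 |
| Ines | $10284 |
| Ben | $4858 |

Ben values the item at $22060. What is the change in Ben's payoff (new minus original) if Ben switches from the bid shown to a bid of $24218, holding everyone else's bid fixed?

−$2146

The highest bid among the other bidders is $24206; Ben's bid doesn't change that.
Original bid $4858: Ben is not highest (top rival bid is $24206); payoff $0.
Alternative bid $24218: Ben is highest, pays the top rival bid $24206; payoff $22060 − $24206 = −$2146.
Change in payoff = −$2146 − ($0) = −$2146.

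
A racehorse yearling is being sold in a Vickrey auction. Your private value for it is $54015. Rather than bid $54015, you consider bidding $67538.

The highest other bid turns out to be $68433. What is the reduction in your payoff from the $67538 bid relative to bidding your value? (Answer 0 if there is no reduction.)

Bidding your value $54015: you lose (since $54015 < $68433). Payoff $0.
Bidding $67538: you lose. Payoff $0.
Difference = $0 − $0 = $0; both bids lead to the same outcome because the competing bid is above both your value and your alternative bid.
Because the price is fixed by the runner-up's bid, deviating from your value can only change a good outcome into a bad one — never the reverse.

$0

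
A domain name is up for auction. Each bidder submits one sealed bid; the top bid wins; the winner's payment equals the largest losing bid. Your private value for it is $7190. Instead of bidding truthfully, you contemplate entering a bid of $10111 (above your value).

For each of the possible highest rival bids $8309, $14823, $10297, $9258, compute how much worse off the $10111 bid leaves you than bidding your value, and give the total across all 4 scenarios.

The deviation costs you only when the competing bid falls strictly between $7190 and $10111; elsewhere both bids give the same outcome.
$8309: truthful payoff $0, deviation payoff −$1119 → loss $1119.
$14823: outcomes coincide → loss $0.
$10297: outcomes coincide → loss $0.
$9258: truthful payoff $0, deviation payoff −$2068 → loss $2068.
Total loss = $1119 + $2068 = $3187.

$3187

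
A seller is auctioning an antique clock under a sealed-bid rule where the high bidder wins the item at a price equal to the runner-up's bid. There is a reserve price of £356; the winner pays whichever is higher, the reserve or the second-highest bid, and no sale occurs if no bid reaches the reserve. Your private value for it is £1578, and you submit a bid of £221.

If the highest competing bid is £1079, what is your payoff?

Your bid £221 is below the highest competing bid £1079, so you lose. Payoff £0.

£0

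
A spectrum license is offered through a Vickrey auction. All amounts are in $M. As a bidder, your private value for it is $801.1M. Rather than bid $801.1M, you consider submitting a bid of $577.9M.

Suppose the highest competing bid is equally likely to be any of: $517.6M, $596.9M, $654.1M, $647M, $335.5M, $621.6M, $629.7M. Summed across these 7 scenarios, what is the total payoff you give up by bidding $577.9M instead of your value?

$856.2M

The deviation costs you only when the competing bid falls strictly between $577.9M and $801.1M; elsewhere both bids give the same outcome.
$517.6M: outcomes coincide → loss $0M.
$596.9M: truthful payoff $204.2M, deviation payoff $0M → loss $204.2M.
$654.1M: truthful payoff $147M, deviation payoff $0M → loss $147M.
$647M: truthful payoff $154.1M, deviation payoff $0M → loss $154.1M.
$335.5M: outcomes coincide → loss $0M.
$621.6M: truthful payoff $179.5M, deviation payoff $0M → loss $179.5M.
$629.7M: truthful payoff $171.4M, deviation payoff $0M → loss $171.4M.
Total loss = $204.2M + $147M + $154.1M + $179.5M + $171.4M = $856.2M.
Because the price is fixed by the runner-up's bid, deviating from your value can only change a good outcome into a bad one — never the reverse.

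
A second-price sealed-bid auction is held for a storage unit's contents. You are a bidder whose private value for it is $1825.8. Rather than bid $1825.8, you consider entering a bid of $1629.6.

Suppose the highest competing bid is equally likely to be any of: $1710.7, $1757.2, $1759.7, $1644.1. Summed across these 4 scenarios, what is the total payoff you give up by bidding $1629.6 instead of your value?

$431.5

The deviation costs you only when the competing bid falls strictly between $1629.6 and $1825.8; elsewhere both bids give the same outcome.
$1710.7: truthful payoff $115.1, deviation payoff $0 → loss $115.1.
$1757.2: truthful payoff $68.6, deviation payoff $0 → loss $68.6.
$1759.7: truthful payoff $66.1, deviation payoff $0 → loss $66.1.
$1644.1: truthful payoff $181.7, deviation payoff $0 → loss $181.7.
Total loss = $115.1 + $68.6 + $66.1 + $181.7 = $431.5.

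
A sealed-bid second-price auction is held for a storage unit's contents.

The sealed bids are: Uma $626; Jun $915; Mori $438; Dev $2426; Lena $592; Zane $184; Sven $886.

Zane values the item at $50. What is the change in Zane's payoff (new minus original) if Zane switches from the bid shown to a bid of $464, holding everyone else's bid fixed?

The highest bid among the other bidders is $2426; Zane's bid doesn't change that.
Original bid $184: Zane is not highest (top rival bid is $2426); payoff $0.
Alternative bid $464: Zane is not highest (top rival bid is $2426); payoff $0.
Change in payoff = $0 − ($0) = $0.

$0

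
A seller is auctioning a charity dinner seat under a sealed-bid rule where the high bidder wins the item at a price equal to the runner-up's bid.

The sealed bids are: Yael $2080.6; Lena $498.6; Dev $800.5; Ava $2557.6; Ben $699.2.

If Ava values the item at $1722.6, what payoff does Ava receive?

−$358

Highest bid: Ava at $2557.6, so Ava wins.
Second-highest bid: Yael at $2080.6 — that is the price the winner pays.
Ava's payoff = value − price = $1722.6 − $2080.6 = −$358.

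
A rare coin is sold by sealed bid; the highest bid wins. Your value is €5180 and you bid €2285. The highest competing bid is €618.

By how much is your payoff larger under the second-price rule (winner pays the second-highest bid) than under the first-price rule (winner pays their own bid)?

€1667

You have the highest bid, so you win under either rule.
Second-price: pay €618 → payoff €4562.
First-price: pay your own bid €2285 → payoff €2895.
Difference = €4562 − (€2895) = €1667.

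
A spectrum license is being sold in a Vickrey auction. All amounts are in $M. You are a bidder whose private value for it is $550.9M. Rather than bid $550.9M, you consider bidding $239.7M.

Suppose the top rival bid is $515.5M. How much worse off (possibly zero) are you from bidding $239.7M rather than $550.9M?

$35.4M

Bidding your value $550.9M: you win (since $550.9M > $515.5M) and pay $515.5M. Payoff $35.4M.
Bidding $239.7M: you lose. Payoff $0M.
The competing bid $515.5M lies between your shaded bid and your value, so underbidding forfeits an item you could have won at a profitable price.
Loss from deviating = $35.4M − ($0M) = $35.4M.
In a second-price auction your bid sets only whether you win, not what you pay, so bidding your true value is weakly dominant.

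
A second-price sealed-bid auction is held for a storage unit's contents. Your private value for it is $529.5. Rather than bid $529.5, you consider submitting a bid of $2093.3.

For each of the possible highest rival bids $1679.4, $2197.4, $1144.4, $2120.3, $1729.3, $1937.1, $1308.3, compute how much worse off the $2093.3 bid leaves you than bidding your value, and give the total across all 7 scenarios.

$5151

The deviation costs you only when the competing bid falls strictly between $529.5 and $2093.3; elsewhere both bids give the same outcome.
$1679.4: truthful payoff $0, deviation payoff −$1149.9 → loss $1149.9.
$2197.4: outcomes coincide → loss $0.
$1144.4: truthful payoff $0, deviation payoff −$614.9 → loss $614.9.
$2120.3: outcomes coincide → loss $0.
$1729.3: truthful payoff $0, deviation payoff −$1199.8 → loss $1199.8.
$1937.1: truthful payoff $0, deviation payoff −$1407.6 → loss $1407.6.
$1308.3: truthful payoff $0, deviation payoff −$778.8 → loss $778.8.
Total loss = $1149.9 + $614.9 + $1199.8 + $1407.6 + $778.8 = $5151.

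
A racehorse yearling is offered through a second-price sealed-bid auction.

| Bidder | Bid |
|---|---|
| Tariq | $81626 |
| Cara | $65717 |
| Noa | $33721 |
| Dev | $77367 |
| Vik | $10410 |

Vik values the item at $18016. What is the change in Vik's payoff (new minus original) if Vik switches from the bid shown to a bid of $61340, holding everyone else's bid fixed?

$0

The highest bid among the other bidders is $81626; Vik's bid doesn't change that.
Original bid $10410: Vik is not highest (top rival bid is $81626); payoff $0.
Alternative bid $61340: Vik is not highest (top rival bid is $81626); payoff $0.
Change in payoff = $0 − ($0) = $0.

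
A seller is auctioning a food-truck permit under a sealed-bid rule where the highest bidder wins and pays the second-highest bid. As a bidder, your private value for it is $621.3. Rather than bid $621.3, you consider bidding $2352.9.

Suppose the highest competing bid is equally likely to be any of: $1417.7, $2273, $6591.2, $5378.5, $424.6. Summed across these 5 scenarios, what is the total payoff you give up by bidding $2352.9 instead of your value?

The deviation costs you only when the competing bid falls strictly between $621.3 and $2352.9; elsewhere both bids give the same outcome.
$1417.7: truthful payoff $0, deviation payoff −$796.4 → loss $796.4.
$2273: truthful payoff $0, deviation payoff −$1651.7 → loss $1651.7.
$6591.2: outcomes coincide → loss $0.
$5378.5: outcomes coincide → loss $0.
$424.6: outcomes coincide → loss $0.
Total loss = $796.4 + $1651.7 = $2448.1.

$2448.1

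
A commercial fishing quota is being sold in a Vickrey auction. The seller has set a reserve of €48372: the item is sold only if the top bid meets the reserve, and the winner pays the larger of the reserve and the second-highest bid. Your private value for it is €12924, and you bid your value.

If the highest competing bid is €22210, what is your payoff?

€0

Your bid €12924 is below the highest competing bid €22210, so you lose. Payoff €0.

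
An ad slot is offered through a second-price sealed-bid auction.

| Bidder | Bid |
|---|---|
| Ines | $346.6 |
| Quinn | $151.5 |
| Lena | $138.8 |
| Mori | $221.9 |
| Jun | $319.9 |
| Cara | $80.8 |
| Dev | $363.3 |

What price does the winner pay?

Highest bid: Dev at $363.3, so Dev wins.
Second-highest bid: Ines at $346.6 — that is the price the winner pays.

$346.6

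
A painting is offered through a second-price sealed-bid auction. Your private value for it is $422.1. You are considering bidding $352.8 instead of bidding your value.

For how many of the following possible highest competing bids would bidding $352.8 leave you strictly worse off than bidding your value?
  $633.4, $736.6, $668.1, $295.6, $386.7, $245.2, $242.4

1

The deviation hurts exactly when the highest competing bid lies strictly between $352.8 and $422.1 — underbidding then forfeits a profitable win.
$633.4: above both → same outcome either way.
$736.6: above both → same outcome either way.
$668.1: above both → same outcome either way.
$295.6: below both → same outcome either way.
$386.7: inside the interval → strictly worse (loss $35.4).
$245.2: below both → same outcome either way.
$242.4: below both → same outcome either way.
Count: 1.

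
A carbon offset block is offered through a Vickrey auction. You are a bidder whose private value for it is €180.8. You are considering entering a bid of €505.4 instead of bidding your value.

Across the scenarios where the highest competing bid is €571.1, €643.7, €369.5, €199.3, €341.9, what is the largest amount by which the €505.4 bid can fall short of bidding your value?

€571.1: same outcome either way → loss €0.
€643.7: same outcome either way → loss €0.
€369.5: truthful gives €0, deviation gives −€188.7 → loss €188.7.
€199.3: truthful gives €0, deviation gives −€18.5 → loss €18.5.
€341.9: truthful gives €0, deviation gives −€161.1 → loss €161.1.
Maximum loss: €188.7.

€188.7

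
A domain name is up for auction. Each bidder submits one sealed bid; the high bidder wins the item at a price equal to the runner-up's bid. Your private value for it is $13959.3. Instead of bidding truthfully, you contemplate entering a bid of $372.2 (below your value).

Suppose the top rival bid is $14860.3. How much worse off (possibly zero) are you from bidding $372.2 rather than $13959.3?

$0

Bidding your value $13959.3: you lose (since $13959.3 < $14860.3). Payoff $0.
Bidding $372.2: you lose. Payoff $0.
Difference = $0 − $0 = $0; both bids lead to the same outcome because the competing bid is above both your value and your alternative bid.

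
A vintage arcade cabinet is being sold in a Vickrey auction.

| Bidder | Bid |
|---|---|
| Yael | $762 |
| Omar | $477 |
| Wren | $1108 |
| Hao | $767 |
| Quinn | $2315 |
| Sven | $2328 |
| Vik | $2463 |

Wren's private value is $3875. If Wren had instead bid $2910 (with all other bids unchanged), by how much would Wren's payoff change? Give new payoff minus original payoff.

The highest bid among the other bidders is $2463; Wren's bid doesn't change that.
Original bid $1108: Wren is not highest (top rival bid is $2463); payoff $0.
Alternative bid $2910: Wren is highest, pays the top rival bid $2463; payoff $3875 − $2463 = $1412.
Change in payoff = $1412 − ($0) = $1412.

$1412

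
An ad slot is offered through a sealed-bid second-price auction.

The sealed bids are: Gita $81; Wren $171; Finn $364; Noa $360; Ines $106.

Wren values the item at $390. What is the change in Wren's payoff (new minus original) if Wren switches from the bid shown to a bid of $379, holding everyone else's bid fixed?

The highest bid among the other bidders is $364; Wren's bid doesn't change that.
Original bid $171: Wren is not highest (top rival bid is $364); payoff $0.
Alternative bid $379: Wren is highest, pays the top rival bid $364; payoff $390 − $364 = $26.
Change in payoff = $26 − ($0) = $26.

$26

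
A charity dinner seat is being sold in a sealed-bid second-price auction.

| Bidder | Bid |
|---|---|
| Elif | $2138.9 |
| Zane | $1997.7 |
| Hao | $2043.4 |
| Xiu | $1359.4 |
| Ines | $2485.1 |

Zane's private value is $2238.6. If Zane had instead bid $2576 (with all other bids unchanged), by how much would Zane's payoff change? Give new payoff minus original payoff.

−$246.5

The highest bid among the other bidders is $2485.1; Zane's bid doesn't change that.
Original bid $1997.7: Zane is not highest (top rival bid is $2485.1); payoff $0.
Alternative bid $2576: Zane is highest, pays the top rival bid $2485.1; payoff $2238.6 − $2485.1 = −$246.5.
Change in payoff = −$246.5 − ($0) = −$246.5.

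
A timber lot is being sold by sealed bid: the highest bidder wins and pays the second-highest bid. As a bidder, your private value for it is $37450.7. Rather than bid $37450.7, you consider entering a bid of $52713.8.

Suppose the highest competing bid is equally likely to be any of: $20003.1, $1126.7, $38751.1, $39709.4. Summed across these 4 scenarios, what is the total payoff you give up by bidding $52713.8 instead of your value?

The deviation costs you only when the competing bid falls strictly between $37450.7 and $52713.8; elsewhere both bids give the same outcome.
$20003.1: outcomes coincide → loss $0.
$1126.7: outcomes coincide → loss $0.
$38751.1: truthful payoff $0, deviation payoff −$1300.4 → loss $1300.4.
$39709.4: truthful payoff $0, deviation payoff −$2258.7 → loss $2258.7.
Total loss = $1300.4 + $2258.7 = $3559.1.

$3559.1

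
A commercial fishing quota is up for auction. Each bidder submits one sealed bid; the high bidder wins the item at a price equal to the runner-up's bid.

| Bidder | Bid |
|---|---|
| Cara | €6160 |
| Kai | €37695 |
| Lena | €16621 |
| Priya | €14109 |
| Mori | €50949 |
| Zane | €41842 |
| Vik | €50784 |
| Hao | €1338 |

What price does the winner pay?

Highest bid: Mori at €50949, so Mori wins.
Second-highest bid: Vik at €50784 — that is the price the winner pays.

€50784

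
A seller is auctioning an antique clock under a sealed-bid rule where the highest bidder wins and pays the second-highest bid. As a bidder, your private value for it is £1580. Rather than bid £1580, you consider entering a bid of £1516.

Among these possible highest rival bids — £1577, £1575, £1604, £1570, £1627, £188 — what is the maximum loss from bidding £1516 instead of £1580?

£1577: truthful gives £3, deviation gives £0 → loss £3.
£1575: truthful gives £5, deviation gives £0 → loss £5.
£1604: same outcome either way → loss £0.
£1570: truthful gives £10, deviation gives £0 → loss £10.
£1627: same outcome either way → loss £0.
£188: same outcome either way → loss £0.
Maximum loss: £10.

£10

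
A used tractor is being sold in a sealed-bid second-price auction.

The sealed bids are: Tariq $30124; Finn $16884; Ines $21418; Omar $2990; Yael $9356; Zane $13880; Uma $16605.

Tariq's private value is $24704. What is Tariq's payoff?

Highest bid: Tariq at $30124, so Tariq wins.
Second-highest bid: Ines at $21418 — that is the price the winner pays.
Tariq's payoff = value − price = $24704 − $21418 = $3286.

$3286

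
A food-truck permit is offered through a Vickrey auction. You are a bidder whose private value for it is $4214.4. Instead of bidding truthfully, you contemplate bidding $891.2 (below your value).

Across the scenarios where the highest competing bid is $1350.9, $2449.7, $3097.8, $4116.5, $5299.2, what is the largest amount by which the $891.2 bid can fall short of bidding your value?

$1350.9: truthful gives $2863.5, deviation gives $0 → loss $2863.5.
$2449.7: truthful gives $1764.7, deviation gives $0 → loss $1764.7.
$3097.8: truthful gives $1116.6, deviation gives $0 → loss $1116.6.
$4116.5: truthful gives $97.9, deviation gives $0 → loss $97.9.
$5299.2: same outcome either way → loss $0.
Maximum loss: $2863.5.

$2863.5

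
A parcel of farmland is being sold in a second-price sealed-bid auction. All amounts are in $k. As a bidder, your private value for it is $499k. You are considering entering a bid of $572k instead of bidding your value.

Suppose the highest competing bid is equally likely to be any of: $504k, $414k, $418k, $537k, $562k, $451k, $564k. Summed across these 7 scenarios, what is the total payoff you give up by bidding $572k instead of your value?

$171k

The deviation costs you only when the competing bid falls strictly between $499k and $572k; elsewhere both bids give the same outcome.
$504k: truthful payoff $0k, deviation payoff −$5k → loss $5k.
$414k: outcomes coincide → loss $0k.
$418k: outcomes coincide → loss $0k.
$537k: truthful payoff $0k, deviation payoff −$38k → loss $38k.
$562k: truthful payoff $0k, deviation payoff −$63k → loss $63k.
$451k: outcomes coincide → loss $0k.
$564k: truthful payoff $0k, deviation payoff −$65k → loss $65k.
Total loss = $5k + $38k + $63k + $65k = $171k.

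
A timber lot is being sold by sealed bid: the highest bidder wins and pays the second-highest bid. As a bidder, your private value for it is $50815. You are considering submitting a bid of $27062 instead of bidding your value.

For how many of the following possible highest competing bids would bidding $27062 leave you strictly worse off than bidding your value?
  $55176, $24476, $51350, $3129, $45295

The deviation hurts exactly when the highest competing bid lies strictly between $27062 and $50815 — underbidding then forfeits a profitable win.
$55176: above both → same outcome either way.
$24476: below both → same outcome either way.
$51350: above both → same outcome either way.
$3129: below both → same outcome either way.
$45295: inside the interval → strictly worse (loss $5520).
Count: 1.

1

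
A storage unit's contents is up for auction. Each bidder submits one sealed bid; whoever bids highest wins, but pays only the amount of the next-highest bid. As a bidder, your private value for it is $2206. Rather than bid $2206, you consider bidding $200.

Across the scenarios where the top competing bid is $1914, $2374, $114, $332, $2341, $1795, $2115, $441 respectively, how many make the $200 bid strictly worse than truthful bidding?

The deviation hurts exactly when the highest competing bid lies strictly between $200 and $2206 — underbidding then forfeits a profitable win.
$1914: inside the interval → strictly worse (loss $292).
$2374: above both → same outcome either way.
$114: below both → same outcome either way.
$332: inside the interval → strictly worse (loss $1874).
$2341: above both → same outcome either way.
$1795: inside the interval → strictly worse (loss $411).
$2115: inside the interval → strictly worse (loss $91).
$441: inside the interval → strictly worse (loss $1765).
Count: 5.

5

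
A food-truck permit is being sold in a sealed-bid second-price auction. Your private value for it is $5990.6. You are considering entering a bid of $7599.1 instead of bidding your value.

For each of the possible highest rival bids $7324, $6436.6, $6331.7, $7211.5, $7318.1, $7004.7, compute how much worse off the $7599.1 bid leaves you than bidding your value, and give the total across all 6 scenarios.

$5683

The deviation costs you only when the competing bid falls strictly between $5990.6 and $7599.1; elsewhere both bids give the same outcome.
$7324: truthful payoff $0, deviation payoff −$1333.4 → loss $1333.4.
$6436.6: truthful payoff $0, deviation payoff −$446 → loss $446.
$6331.7: truthful payoff $0, deviation payoff −$341.1 → loss $341.1.
$7211.5: truthful payoff $0, deviation payoff −$1220.9 → loss $1220.9.
$7318.1: truthful payoff $0, deviation payoff −$1327.5 → loss $1327.5.
$7004.7: truthful payoff $0, deviation payoff −$1014.1 → loss $1014.1.
Total loss = $1333.4 + $446 + $341.1 + $1220.9 + $1327.5 + $1014.1 = $5683.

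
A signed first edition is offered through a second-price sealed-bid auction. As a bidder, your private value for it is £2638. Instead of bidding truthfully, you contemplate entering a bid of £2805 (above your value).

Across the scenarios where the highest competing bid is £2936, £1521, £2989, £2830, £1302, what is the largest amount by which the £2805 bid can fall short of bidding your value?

£0

£2936: same outcome either way → loss £0.
£1521: same outcome either way → loss £0.
£2989: same outcome either way → loss £0.
£2830: same outcome either way → loss £0.
£1302: same outcome either way → loss £0.
Maximum loss: £0.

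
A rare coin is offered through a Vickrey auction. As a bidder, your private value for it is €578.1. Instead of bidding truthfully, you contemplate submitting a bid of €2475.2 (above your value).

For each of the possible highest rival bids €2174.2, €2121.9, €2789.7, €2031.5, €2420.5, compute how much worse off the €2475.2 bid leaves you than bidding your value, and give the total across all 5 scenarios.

The deviation costs you only when the competing bid falls strictly between €578.1 and €2475.2; elsewhere both bids give the same outcome.
€2174.2: truthful payoff €0, deviation payoff −€1596.1 → loss €1596.1.
€2121.9: truthful payoff €0, deviation payoff −€1543.8 → loss €1543.8.
€2789.7: outcomes coincide → loss €0.
€2031.5: truthful payoff €0, deviation payoff −€1453.4 → loss €1453.4.
€2420.5: truthful payoff €0, deviation payoff −€1842.4 → loss €1842.4.
Total loss = €1596.1 + €1543.8 + €1453.4 + €1842.4 = €6435.7.

€6435.7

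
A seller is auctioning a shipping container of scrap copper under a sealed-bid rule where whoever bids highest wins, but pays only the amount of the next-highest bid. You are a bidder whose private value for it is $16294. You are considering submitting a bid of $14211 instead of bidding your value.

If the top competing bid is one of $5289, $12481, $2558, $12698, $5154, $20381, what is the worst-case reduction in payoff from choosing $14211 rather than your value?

$0

$5289: same outcome either way → loss $0.
$12481: same outcome either way → loss $0.
$2558: same outcome either way → loss $0.
$12698: same outcome either way → loss $0.
$5154: same outcome either way → loss $0.
$20381: same outcome either way → loss $0.
Maximum loss: $0.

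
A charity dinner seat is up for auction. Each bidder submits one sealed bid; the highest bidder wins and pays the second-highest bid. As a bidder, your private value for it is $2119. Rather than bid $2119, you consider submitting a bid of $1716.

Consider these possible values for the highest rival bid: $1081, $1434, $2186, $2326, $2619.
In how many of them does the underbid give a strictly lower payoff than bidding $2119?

The deviation hurts exactly when the highest competing bid lies strictly between $1716 and $2119 — underbidding then forfeits a profitable win.
$1081: below both → same outcome either way.
$1434: below both → same outcome either way.
$2186: above both → same outcome either way.
$2326: above both → same outcome either way.
$2619: above both → same outcome either way.
Count: 0.

0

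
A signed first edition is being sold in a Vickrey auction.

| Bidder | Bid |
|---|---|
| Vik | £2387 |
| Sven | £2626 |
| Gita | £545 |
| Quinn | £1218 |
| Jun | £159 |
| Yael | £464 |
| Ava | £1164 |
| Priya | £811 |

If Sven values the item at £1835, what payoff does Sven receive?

Highest bid: Sven at £2626, so Sven wins.
Second-highest bid: Vik at £2387 — that is the price the winner pays.
Sven's payoff = value − price = £1835 − £2387 = −£552.

−£552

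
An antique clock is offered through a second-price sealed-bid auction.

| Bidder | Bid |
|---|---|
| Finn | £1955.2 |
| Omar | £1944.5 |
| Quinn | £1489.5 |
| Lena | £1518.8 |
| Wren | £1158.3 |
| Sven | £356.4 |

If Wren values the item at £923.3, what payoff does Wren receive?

£0

Highest bid: Finn at £1955.2, so Finn wins.
Second-highest bid: Omar at £1944.5 — that is the price the winner pays.
Wren did not win, so Wren pays nothing and receives nothing: payoff £0.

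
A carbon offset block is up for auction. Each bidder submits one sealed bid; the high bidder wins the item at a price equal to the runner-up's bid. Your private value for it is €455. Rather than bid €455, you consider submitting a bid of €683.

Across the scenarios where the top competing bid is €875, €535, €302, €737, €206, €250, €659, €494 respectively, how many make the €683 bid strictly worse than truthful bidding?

The deviation hurts exactly when the highest competing bid lies strictly between €455 and €683 — overbidding then wins at a price above your value.
€875: above both → same outcome either way.
€535: inside the interval → strictly worse (loss €80).
€302: below both → same outcome either way.
€737: above both → same outcome either way.
€206: below both → same outcome either way.
€250: below both → same outcome either way.
€659: inside the interval → strictly worse (loss €204).
€494: inside the interval → strictly worse (loss €39).
Count: 3.

3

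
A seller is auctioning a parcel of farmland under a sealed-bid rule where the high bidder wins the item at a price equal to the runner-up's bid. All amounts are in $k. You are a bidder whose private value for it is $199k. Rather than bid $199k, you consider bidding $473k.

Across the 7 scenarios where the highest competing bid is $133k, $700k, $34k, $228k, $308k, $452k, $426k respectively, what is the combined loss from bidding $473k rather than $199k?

$618k

The deviation costs you only when the competing bid falls strictly between $199k and $473k; elsewhere both bids give the same outcome.
$133k: outcomes coincide → loss $0k.
$700k: outcomes coincide → loss $0k.
$34k: outcomes coincide → loss $0k.
$228k: truthful payoff $0k, deviation payoff −$29k → loss $29k.
$308k: truthful payoff $0k, deviation payoff −$109k → loss $109k.
$452k: truthful payoff $0k, deviation payoff −$253k → loss $253k.
$426k: truthful payoff $0k, deviation payoff −$227k → loss $227k.
Total loss = $29k + $109k + $253k + $227k = $618k.
In a second-price auction your bid sets only whether you win, not what you pay, so bidding your true value is weakly dominant.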